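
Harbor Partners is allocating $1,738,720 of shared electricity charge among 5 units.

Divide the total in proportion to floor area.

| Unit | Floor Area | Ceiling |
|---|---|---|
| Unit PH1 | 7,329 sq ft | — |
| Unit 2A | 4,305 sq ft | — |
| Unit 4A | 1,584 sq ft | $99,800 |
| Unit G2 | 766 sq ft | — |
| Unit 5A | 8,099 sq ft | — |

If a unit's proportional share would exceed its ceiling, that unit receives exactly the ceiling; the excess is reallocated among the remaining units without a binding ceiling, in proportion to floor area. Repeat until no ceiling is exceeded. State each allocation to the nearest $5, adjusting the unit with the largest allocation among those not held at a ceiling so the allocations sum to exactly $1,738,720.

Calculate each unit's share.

Sum of floor area: 22,083.
Proportional shares (ignoring caps): Unit PH1 577,053.79; Unit 2A 338,957.10; Unit 4A 124,717.32; Unit G2 60,311.53; Unit 5A 637,680.26.
Capped: Unit 4A ($99,800); balance $1,638,920 reallocated over remaining floor area 20,499.
Redistributed shares: Unit PH1 585,962.47 → $585,960; Unit 2A 344,189.99 → $344,190; Unit G2 61,242.63 → $61,245; Unit 5A 647,524.91 → $647,525.

Unit PH1: $585,960 | Unit 2A: $344,190 | Unit 4A: $99,800 | Unit G2: $61,245 | Unit 5A: $647,525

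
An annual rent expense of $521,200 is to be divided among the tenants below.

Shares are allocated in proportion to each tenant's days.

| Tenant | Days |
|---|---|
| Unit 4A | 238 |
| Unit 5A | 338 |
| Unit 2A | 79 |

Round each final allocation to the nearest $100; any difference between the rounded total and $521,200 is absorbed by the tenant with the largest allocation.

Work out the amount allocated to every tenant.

Unit 4A: $189,400 · Unit 5A: $268,900 · Unit 2A: $62,900

Sum of days: 655.
Raw shares: Unit 4A 238/655 × $521,200 = 189,382.60; Unit 5A 338/655 × $521,200 = 268,955.11; Unit 2A 79/655 × $521,200 = 62,862.29.
At nearest $100: Unit 4A $189,400; Unit 5A $269,000; Unit 2A $62,900. Sum = $521,300.
Difference $521,200 − $521,300 = −$100 applied to largest allocation (Unit 5A): Unit 5A becomes $268,900.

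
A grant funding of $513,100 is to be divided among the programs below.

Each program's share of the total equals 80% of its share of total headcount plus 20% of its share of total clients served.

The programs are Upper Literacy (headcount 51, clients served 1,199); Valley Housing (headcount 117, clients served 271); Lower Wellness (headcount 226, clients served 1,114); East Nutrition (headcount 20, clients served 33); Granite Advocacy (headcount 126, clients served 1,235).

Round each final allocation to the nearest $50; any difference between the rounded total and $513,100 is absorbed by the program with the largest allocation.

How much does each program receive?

Headcount total 540; clients served total 3,852.
Blended shares (80% headcount + 20% clients served): Upper Literacy 0.1378; Valley Housing 0.1874; Lower Wellness 0.3927; East Nutrition 0.0313; Granite Advocacy 0.2508.
Unrounded shares: Upper Literacy 70,709.76; Valley Housing 96,156.96; Lower Wellness 201,471.23; East Nutrition 16,082.11; Granite Advocacy 128,679.94.
Rounded to nearest $50: Upper Literacy $70,700; Valley Housing $96,150; Lower Wellness $201,450; East Nutrition $16,100; Granite Advocacy $128,700. Sum = $513,100.
No rounding difference to absorb.

Upper Literacy: $70,700 · Valley Housing: $96,150 · Lower Wellness: $201,450 · East Nutrition: $16,100 · Granite Advocacy: $128,700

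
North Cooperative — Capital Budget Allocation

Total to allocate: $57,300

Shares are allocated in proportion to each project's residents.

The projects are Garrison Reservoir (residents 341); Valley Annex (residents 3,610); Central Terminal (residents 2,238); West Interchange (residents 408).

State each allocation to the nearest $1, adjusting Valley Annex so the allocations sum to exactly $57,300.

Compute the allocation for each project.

Garrison Reservoir: $2,962; Valley Annex: $31,355; Central Terminal: $19,439; West Interchange: $3,544

Residents total: 6,597.
Raw shares: Garrison Reservoir 341/6,597 × $57,300 = 2,961.85; Valley Annex 3,610/6,597 × $57,300 = 31,355.62; Central Terminal 2,238/6,597 × $57,300 = 19,438.74; West Interchange 408/6,597 × $57,300 = 3,543.79.
At nearest $1: Garrison Reservoir $2,962; Valley Annex $31,356; Central Terminal $19,439; West Interchange $3,544. Sum = $57,301.
Difference $57,300 − $57,301 = −$1 applied to Valley Annex: Valley Annex becomes $31,355.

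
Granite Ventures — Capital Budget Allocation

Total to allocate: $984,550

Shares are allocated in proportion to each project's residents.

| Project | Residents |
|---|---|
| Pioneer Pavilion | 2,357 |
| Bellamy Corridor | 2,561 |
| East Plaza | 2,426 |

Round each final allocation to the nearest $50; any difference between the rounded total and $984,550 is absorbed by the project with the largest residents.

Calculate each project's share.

Pioneer Pavilion: $316,000 | Bellamy Corridor: $343,300 | East Plaza: $325,250

Combined residents = 2,357 + 2,561 + 2,426 = 7,344.
Raw shares: Pioneer Pavilion 315,983.71; Bellamy Corridor 343,332.32; East Plaza 325,233.97.
After rounding ($50): Pioneer Pavilion $316,000; Bellamy Corridor $343,350; East Plaza $325,250. Sum = $984,600.
Difference $984,550 − $984,600 = −$50 applied to largest residents (Bellamy Corridor): Bellamy Corridor becomes $343,300.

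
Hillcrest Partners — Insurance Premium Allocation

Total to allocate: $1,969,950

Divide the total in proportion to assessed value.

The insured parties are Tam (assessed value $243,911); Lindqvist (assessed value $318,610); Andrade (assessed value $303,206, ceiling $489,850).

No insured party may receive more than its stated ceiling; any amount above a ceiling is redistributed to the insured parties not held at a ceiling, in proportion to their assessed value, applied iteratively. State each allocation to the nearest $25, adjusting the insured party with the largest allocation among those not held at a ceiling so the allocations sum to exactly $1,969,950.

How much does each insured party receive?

Tam: $641,775; Lindqvist: $838,325; Andrade: $489,850

Sum of assessed value: 865,727.
Unconstrained shares: Tam 555,016.16; Lindqvist 724,992.72; Andrade 689,941.12.
Capped: Andrade ($489,850); balance $1,480,100 reallocated over remaining assessed value 562,521.
Remaining shares: Tam 641,776.34 → $641,775; Lindqvist 838,323.66 → $838,325.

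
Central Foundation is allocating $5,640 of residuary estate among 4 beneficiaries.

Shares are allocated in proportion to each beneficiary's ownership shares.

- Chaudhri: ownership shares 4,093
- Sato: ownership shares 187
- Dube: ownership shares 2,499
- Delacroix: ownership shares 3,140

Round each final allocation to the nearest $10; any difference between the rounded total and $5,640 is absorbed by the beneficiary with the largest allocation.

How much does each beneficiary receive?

Chaudhri: $2,320; Sato: $110; Dube: $1,420; Delacroix: $1,790

Total ownership shares = 9,919.
Unrounded shares: Chaudhri 4,093/9,919 × $5,640 = 2,327.30; Sato 187/9,919 × $5,640 = 106.33; Dube 2,499/9,919 × $5,640 = 1,420.95; Delacroix 3,140/9,919 × $5,640 = 1,785.42.
After rounding ($10): Chaudhri $2,330; Sato $110; Dube $1,420; Delacroix $1,790. Sum = $5,650.
Difference $5,640 − $5,650 = −$10 applied to largest allocation (Chaudhri): Chaudhri becomes $2,320.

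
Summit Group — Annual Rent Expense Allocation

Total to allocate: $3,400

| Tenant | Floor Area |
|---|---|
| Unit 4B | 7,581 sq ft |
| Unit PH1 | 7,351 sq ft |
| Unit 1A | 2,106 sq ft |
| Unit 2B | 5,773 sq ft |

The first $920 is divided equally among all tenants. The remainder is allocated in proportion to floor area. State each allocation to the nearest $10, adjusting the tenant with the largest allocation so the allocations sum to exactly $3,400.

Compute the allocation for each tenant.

First tranche $920 split equally: $230 each.
Remainder $2,480 by floor area (total 22,811): Unit 4B 824.20 → $820; Unit PH1 799.20 → $800; Unit 1A 228.96 → $230; Unit 2B 627.64 → $630.
Totals: Unit 4B $230 + $820 = $1,050; Unit PH1 $230 + $800 = $1,030; Unit 1A $230 + $230 = $460; Unit 2B $230 + $630 = $860.

Unit 4B: $1,050 · Unit PH1: $1,030 · Unit 1A: $460 · Unit 2B: $860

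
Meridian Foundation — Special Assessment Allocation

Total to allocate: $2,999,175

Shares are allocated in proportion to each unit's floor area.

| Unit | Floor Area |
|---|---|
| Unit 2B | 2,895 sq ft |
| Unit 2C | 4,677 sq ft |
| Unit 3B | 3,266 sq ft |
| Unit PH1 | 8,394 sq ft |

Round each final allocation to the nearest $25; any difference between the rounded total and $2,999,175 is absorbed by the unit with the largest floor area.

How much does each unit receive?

Unit 2B: $451,475 | Unit 2C: $729,375 | Unit 3B: $509,325 | Unit PH1: $1,309,000

Floor area total: 19,232.
Pro-rata amounts: Unit 2B 2,895/19,232 × $2,999,175 = 451,466.91; Unit 2C 4,677/19,232 × $2,999,175 = 729,364.68; Unit 3B 3,266/19,232 × $2,999,175 = 509,323.29; Unit PH1 8,394/19,232 × $2,999,175 = 1,309,020.12.
At nearest $25: Unit 2B $451,475; Unit 2C $729,375; Unit 3B $509,325; Unit PH1 $1,309,025. Sum = $2,999,200.
Difference $2,999,175 − $2,999,200 = −$25 applied to largest floor area (Unit PH1): Unit PH1 becomes $1,309,000.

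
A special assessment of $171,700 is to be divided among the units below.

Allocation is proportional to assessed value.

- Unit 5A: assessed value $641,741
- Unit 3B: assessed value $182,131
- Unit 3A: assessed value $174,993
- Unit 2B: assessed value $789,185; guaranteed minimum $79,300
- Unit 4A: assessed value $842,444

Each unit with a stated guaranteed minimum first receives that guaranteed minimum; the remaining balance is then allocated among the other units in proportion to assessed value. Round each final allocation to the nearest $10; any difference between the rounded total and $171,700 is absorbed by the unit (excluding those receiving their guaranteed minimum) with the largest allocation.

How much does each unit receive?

Unit 5A: $32,200; Unit 3B: $9,140; Unit 3A: $8,780; Unit 2B: $79,300; Unit 4A: $42,280

Fund the minimums — Unit 2B $79,300. Balance $92,400.
Balance split over remaining assessed value 1,841,309: Unit 5A 32,203.65 → $32,200; Unit 3B 9,139.64 → $9,140; Unit 3A 8,781.44 → $8,780; Unit 4A 42,275.26 → $42,280.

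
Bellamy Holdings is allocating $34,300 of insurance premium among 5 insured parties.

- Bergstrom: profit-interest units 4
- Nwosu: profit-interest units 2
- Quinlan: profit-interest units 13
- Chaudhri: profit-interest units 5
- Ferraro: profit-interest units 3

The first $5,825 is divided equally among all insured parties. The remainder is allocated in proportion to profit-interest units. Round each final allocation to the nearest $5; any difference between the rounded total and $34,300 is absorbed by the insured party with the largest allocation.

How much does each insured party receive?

Bergstrom: $5,385; Nwosu: $3,275; Quinlan: $14,870; Chaudhri: $6,440; Ferraro: $4,330

First tranche $5,825 split equally: $1,165 each.
Remainder $28,475 by profit-interest units (total 27): Bergstrom 4,218.52 → $4,220; Nwosu 2,109.26 → $2,110; Quinlan 13,710.19 → $13,710; Chaudhri 5,273.15 → $5,275; Ferraro 3,163.89 → $3,165.
Rounding difference −$5 on remainder applied to Quinlan.
Totals: Bergstrom $1,165 + $4,220 = $5,385; Nwosu $1,165 + $2,110 = $3,275; Quinlan $1,165 + $13,705 = $14,870; Chaudhri $1,165 + $5,275 = $6,440; Ferraro $1,165 + $3,165 = $4,330.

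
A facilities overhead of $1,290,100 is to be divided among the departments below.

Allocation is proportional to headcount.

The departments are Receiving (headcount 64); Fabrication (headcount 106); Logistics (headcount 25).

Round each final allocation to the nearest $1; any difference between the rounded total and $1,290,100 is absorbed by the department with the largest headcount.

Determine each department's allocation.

Receiving: $423,417 · Fabrication: $701,286 · Logistics: $165,397

Sum of headcount: 195.
Proportional shares: Receiving 64/195 × $1,290,100 = 423,417.44; Fabrication 106/195 × $1,290,100 = 701,285.13; Logistics 25/195 × $1,290,100 = 165,397.44.
After rounding ($1): Receiving $423,417; Fabrication $701,285; Logistics $165,397. Sum = $1,290,099.
Difference $1,290,100 − $1,290,099 = +$1 applied to largest headcount (Fabrication): Fabrication becomes $701,286.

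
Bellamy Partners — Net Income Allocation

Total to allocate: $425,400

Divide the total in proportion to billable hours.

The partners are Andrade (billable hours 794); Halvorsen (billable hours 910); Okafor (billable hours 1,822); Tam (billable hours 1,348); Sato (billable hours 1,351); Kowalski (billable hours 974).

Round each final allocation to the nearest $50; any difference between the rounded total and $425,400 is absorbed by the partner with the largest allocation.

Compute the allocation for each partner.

Andrade: $46,900 · Halvorsen: $53,750 · Okafor: $107,700 · Tam: $79,650 · Sato: $79,850 · Kowalski: $57,550

Combined billable hours = 7,199.
Pro-rata amounts: Andrade 794/7,199 × $425,400 = 46,918.68; Halvorsen 910/7,199 × $425,400 = 53,773.30; Okafor 1,822/7,199 × $425,400 = 107,664.79; Tam 1,348/7,199 × $425,400 = 79,655.40; Sato 1,351/7,199 × $425,400 = 79,832.67; Kowalski 974/7,199 × $425,400 = 57,555.16.
At nearest $50: Andrade $46,900; Halvorsen $53,750; Okafor $107,650; Tam $79,650; Sato $79,850; Kowalski $57,550. Sum = $425,350.
Difference $425,400 − $425,350 = +$50 applied to largest allocation (Okafor): Okafor becomes $107,700.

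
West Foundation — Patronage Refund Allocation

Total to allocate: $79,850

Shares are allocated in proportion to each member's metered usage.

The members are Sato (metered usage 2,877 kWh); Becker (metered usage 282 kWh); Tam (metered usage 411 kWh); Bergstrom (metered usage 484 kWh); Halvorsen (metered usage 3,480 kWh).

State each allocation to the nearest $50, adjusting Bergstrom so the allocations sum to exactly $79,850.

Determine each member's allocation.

Sato: $30,500; Becker: $3,000; Tam: $4,350; Bergstrom: $5,100; Halvorsen: $36,900

Total metered usage = 7,534.
Pro-rata amounts: Sato 2,877/7,534 × $79,850 = 30,492.23; Becker 282/7,534 × $79,850 = 2,988.81; Tam 411/7,534 × $79,850 = 4,356.03; Bergstrom 484/7,534 × $79,850 = 5,129.73; Halvorsen 3,480/7,534 × $79,850 = 36,883.20.
Rounded to nearest $50: Sato $30,500; Becker $3,000; Tam $4,350; Bergstrom $5,150; Halvorsen $36,900. Sum = $79,900.
Difference $79,850 − $79,900 = −$50 applied to Bergstrom: Bergstrom becomes $5,100.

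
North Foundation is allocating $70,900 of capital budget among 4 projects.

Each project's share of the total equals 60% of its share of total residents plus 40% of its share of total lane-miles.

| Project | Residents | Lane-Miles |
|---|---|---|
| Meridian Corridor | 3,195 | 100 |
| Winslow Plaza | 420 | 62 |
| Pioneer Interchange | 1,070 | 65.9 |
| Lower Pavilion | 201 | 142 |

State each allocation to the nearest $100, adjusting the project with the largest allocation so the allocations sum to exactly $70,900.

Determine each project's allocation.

Meridian Corridor: $35,500 · Winslow Plaza: $8,400 · Pioneer Interchange: $14,400 · Lower Pavilion: $12,600

Totals — residents 4,886, lane-miles 369.9.
Composite weights (60% residents + 40% lane-miles): Meridian Corridor 0.5005; Winslow Plaza 0.1186; Pioneer Interchange 0.2027; Lower Pavilion 0.1782.
Proportional shares: Meridian Corridor 35,484.23; Winslow Plaza 8,410.23; Pioneer Interchange 14,368.48; Lower Pavilion 12,637.06.
At nearest $100: Meridian Corridor $35,500; Winslow Plaza $8,400; Pioneer Interchange $14,400; Lower Pavilion $12,600. Sum = $70,900.
Rounded total matches; no reconciliation needed.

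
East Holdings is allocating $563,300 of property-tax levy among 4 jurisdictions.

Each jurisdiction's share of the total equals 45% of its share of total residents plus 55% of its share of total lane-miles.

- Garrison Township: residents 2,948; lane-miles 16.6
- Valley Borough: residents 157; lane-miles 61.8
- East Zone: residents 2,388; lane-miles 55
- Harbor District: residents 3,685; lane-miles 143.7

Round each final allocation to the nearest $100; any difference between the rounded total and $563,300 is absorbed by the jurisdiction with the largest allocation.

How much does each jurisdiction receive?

Garrison Township: $100,000 · Valley Borough: $73,400 · East Zone: $127,400 · Harbor District: $262,500

Residents total 9,178; lane-miles total 277.1.
Blended shares (45% residents + 55% lane-miles): Garrison Township 0.1775; Valley Borough 0.1304; East Zone 0.2263; Harbor District 0.4659.
Proportional shares: Garrison Township 99,979.94; Valley Borough 73,432.38; East Zone 127,447.02; Harbor District 262,440.66.
Rounded to nearest $100: Garrison Township $100,000; Valley Borough $73,400; East Zone $127,400; Harbor District $262,400. Sum = $563,200.
Difference $563,300 − $563,200 = +$100 applied to largest allocation (Harbor District): Harbor District becomes $262,500.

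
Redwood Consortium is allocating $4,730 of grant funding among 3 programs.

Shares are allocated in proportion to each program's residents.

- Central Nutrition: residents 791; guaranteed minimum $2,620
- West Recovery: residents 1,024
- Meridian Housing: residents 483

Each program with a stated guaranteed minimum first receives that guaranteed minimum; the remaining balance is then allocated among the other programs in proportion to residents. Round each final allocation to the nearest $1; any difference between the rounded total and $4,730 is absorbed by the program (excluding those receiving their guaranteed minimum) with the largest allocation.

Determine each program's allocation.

Guaranteed amounts: Central Nutrition $2,620. Residual $2,110.
Residual split over remaining residents 1,507: West Recovery 1,433.74 → $1,434; Meridian Housing 676.26 → $676.

Central Nutrition: $2,620; West Recovery: $1,434; Meridian Housing: $676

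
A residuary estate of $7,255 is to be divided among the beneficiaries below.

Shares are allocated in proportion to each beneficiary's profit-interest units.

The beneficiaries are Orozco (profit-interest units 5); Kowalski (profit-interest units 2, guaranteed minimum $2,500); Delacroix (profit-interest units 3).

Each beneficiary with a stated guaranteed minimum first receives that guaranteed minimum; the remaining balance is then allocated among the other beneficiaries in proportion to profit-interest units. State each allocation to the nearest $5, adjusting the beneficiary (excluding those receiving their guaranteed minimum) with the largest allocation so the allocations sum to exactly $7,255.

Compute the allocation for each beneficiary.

Minimums first: Kowalski $2,500. Residual $4,755.
Residual split over remaining profit-interest units 8: Orozco 2,971.88 → $2,970; Delacroix 1,783.12 → $1,785.

Orozco: $2,970 · Kowalski: $2,500 · Delacroix: $1,785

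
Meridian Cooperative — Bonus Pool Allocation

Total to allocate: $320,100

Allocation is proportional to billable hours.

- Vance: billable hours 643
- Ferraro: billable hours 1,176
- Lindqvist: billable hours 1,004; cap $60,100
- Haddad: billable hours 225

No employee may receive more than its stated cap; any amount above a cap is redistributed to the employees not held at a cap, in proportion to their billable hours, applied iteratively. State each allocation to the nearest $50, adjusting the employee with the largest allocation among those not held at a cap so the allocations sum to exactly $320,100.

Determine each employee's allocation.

Total billable hours = 3,048.
Proportional shares (ignoring caps): Vance 67,527.66; Ferraro 123,503.15; Lindqvist 105,439.76; Haddad 23,629.43.
Held at cap: Lindqvist ($60,100); residual $260,000 reallocated over remaining billable hours 2,044.
Shares after redistribution: Vance 81,790.61 → $81,800; Ferraro 149,589.04 → $149,600; Haddad 28,620.35 → $28,600.

Vance: $81,800 | Ferraro: $149,600 | Lindqvist: $60,100 | Haddad: $28,600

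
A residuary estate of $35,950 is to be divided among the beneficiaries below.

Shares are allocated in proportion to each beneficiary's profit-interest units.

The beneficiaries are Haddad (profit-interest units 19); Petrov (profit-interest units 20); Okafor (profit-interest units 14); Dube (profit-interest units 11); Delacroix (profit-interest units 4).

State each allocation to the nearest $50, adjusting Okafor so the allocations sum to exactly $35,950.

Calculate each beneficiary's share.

Haddad: $10,050; Petrov: $10,550; Okafor: $7,450; Dube: $5,800; Delacroix: $2,100

Combined profit-interest units = 68.
Unrounded shares: Haddad 19/68 × $35,950 = 10,044.85; Petrov 20/68 × $35,950 = 10,573.53; Okafor 14/68 × $35,950 = 7,401.47; Dube 11/68 × $35,950 = 5,815.44; Delacroix 4/68 × $35,950 = 2,114.71.
At nearest $50: Haddad $10,050; Petrov $10,550; Okafor $7,400; Dube $5,800; Delacroix $2,100. Sum = $35,900.
Difference $35,950 − $35,900 = +$50 applied to Okafor: Okafor becomes $7,450.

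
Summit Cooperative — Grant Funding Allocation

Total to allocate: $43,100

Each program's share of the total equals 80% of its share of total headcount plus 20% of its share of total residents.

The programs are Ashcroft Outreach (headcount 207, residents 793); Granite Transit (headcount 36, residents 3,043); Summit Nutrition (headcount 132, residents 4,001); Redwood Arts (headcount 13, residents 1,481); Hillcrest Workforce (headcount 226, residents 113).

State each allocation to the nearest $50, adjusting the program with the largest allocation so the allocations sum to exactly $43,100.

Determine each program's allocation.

Totals — headcount 614, residents 9,431.
Composite weights (80% headcount + 20% residents): Ashcroft Outreach 0.2865; Granite Transit 0.1114; Summit Nutrition 0.2568; Redwood Arts 0.0483; Hillcrest Workforce 0.2969.
Pro-rata amounts: Ashcroft Outreach 12,349.17; Granite Transit 4,802.95; Summit Nutrition 11,069.58; Redwood Arts 2,083.68; Hillcrest Workforce 12,794.62.
Rounded to nearest $50: Ashcroft Outreach $12,350; Granite Transit $4,800; Summit Nutrition $11,050; Redwood Arts $2,100; Hillcrest Workforce $12,800. Sum = $43,100.
No rounding difference to absorb.

Ashcroft Outreach: $12,350; Granite Transit: $4,800; Summit Nutrition: $11,050; Redwood Arts: $2,100; Hillcrest Workforce: $12,800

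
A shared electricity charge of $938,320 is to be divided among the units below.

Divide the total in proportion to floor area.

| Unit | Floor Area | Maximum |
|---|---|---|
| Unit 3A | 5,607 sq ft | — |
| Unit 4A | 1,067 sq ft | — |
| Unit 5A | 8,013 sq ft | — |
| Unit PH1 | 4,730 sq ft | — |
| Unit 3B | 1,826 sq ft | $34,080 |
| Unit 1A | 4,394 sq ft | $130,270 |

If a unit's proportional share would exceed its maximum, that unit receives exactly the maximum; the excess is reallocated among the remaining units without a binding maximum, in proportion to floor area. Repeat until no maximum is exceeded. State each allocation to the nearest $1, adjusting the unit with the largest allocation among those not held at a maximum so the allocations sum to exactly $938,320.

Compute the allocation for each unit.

Sum of floor area: 25,637.
Proportional shares (ignoring caps): Unit 3A 205,217.47; Unit 4A 39,052.44; Unit 5A 293,277.61; Unit PH1 173,119.07; Unit 3B 66,832.01; Unit 1A 160,821.39.
Capped: Unit 3B ($34,080), Unit 1A ($130,270); residual $773,970 reallocated over remaining floor area 19,417.
Redistributed shares: Unit 3A 223,497.44 → $223,497; Unit 4A 42,531.08 → $42,531; Unit 5A 319,401.64 → $319,402; Unit PH1 188,539.84 → $188,540.

Unit 3A: $223,497; Unit 4A: $42,531; Unit 5A: $319,402; Unit PH1: $188,540; Unit 3B: $34,080; Unit 1A: $130,270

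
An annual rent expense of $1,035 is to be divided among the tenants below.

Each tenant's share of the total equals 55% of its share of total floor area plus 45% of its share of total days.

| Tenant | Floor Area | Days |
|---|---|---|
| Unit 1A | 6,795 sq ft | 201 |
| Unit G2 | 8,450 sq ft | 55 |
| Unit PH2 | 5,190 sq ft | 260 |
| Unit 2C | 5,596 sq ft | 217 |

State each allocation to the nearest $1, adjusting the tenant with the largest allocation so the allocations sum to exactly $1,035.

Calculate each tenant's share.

Unit 1A: $276 · Unit G2: $220 · Unit PH2: $279 · Unit 2C: $260

Floor area total 26,031; days total 733.
Composite weights (55% floor area + 45% days): Unit 1A 0.2670; Unit G2 0.2123; Unit PH2 0.2693; Unit 2C 0.2515.
Raw shares: Unit 1A 276.31; Unit G2 219.73; Unit PH2 278.70; Unit 2C 260.26.
After rounding ($1): Unit 1A $276; Unit G2 $220; Unit PH2 $279; Unit 2C $260. Sum = $1,035.
Sum already equals the total — no adjustment.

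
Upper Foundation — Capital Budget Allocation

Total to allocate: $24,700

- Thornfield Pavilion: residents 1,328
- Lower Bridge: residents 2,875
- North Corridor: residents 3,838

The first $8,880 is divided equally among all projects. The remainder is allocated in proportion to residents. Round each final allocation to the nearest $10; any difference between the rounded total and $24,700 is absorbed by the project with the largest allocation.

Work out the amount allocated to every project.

Equal tier: $8,880 ÷ 3 = $2,960 apiece.
Remainder $15,820 by residents (total 8,041): Thornfield Pavilion 2,612.73 → $2,610; Lower Bridge 5,656.32 → $5,660; North Corridor 7,550.95 → $7,550.
Totals: Thornfield Pavilion $2,960 + $2,610 = $5,570; Lower Bridge $2,960 + $5,660 = $8,620; North Corridor $2,960 + $7,550 = $10,510.

Thornfield Pavilion: $5,570 · Lower Bridge: $8,620 · North Corridor: $10,510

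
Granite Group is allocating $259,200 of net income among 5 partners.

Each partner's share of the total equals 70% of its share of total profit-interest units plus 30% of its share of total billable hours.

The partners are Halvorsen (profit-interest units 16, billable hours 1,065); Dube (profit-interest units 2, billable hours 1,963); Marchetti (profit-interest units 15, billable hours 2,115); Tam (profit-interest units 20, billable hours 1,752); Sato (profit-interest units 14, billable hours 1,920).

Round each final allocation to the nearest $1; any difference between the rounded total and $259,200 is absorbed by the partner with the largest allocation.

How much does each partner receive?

Halvorsen: $52,724 | Dube: $22,732 | Marchetti: $59,278 | Tam: $69,616 | Sato: $54,850

Profit-interest units total 67; billable hours total 8,815.
Combined weights (70% profit-interest units + 30% billable hours): Halvorsen 0.2034; Dube 0.0877; Marchetti 0.2287; Tam 0.2686; Sato 0.2116.
Raw shares: Halvorsen 52,723.67; Dube 22,732.38; Marchetti 59,278.00; Tam 69,616.16; Sato 54,849.78.
Rounded to nearest $1: Halvorsen $52,724; Dube $22,732; Marchetti $59,278; Tam $69,616; Sato $54,850. Sum = $259,200.
Rounded total matches; no reconciliation needed.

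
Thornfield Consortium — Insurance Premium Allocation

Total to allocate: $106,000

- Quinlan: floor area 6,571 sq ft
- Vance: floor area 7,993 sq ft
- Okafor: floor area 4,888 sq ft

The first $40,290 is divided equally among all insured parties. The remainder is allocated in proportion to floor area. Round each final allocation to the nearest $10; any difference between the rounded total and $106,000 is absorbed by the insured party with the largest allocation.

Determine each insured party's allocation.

Quinlan: $35,630 | Vance: $40,430 | Okafor: $29,940

$40,290 shared equally gives $13,430 per insured party.
Remainder $65,710 by floor area (total 19,452): Quinlan 22,197.22 → $22,200; Vance 27,000.82 → $27,000; Okafor 16,511.95 → $16,510.
Totals: Quinlan $13,430 + $22,200 = $35,630; Vance $13,430 + $27,000 = $40,430; Okafor $13,430 + $16,510 = $29,940.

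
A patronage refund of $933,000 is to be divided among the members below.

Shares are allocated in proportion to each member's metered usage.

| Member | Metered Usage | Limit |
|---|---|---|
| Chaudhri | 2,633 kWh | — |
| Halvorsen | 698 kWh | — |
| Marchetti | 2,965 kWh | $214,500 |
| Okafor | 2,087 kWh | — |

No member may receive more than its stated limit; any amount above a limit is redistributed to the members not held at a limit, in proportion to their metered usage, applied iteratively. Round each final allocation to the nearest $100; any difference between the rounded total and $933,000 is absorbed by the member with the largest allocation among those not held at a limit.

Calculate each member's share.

Chaudhri: $349,100 · Halvorsen: $92,600 · Marchetti: $214,500 · Okafor: $276,800

Total metered usage = 8,383.
Unconstrained shares: Chaudhri 293,044.14; Halvorsen 77,685.08; Marchetti 329,994.63; Okafor 232,276.15.
Cap binds for Marchetti ($214,500); remaining pool $718,500 reallocated over remaining metered usage 5,418.
Shares after redistribution: Chaudhri 349,171.37 → $349,200; Halvorsen 92,564.23 → $92,600; Okafor 276,764.40 → $276,800.
Rounding difference −$100 applied to Chaudhri → $349,100.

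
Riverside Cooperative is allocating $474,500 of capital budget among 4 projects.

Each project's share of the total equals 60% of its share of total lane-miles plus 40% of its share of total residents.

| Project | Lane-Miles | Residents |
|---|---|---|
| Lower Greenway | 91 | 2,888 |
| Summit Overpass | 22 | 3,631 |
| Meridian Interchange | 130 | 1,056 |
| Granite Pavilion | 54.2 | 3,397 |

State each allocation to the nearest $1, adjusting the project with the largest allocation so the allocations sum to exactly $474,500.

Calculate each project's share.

Lower Greenway: $137,131 | Summit Overpass: $83,886 | Meridian Interchange: $142,799 | Granite Pavilion: $110,684

Totals — lane-miles 297.2, residents 10,972.
Blended shares (60% lane-miles + 40% residents): Lower Greenway 0.2890; Summit Overpass 0.1768; Meridian Interchange 0.3009; Granite Pavilion 0.2333.
Pro-rata amounts: Lower Greenway 137,130.90; Summit Overpass 83,885.83; Meridian Interchange 142,799.60; Granite Pavilion 110,683.66.
After rounding ($1): Lower Greenway $137,131; Summit Overpass $83,886; Meridian Interchange $142,800; Granite Pavilion $110,684. Sum = $474,501.
Difference $474,500 − $474,501 = −$1 applied to largest allocation (Meridian Interchange): Meridian Interchange becomes $142,799.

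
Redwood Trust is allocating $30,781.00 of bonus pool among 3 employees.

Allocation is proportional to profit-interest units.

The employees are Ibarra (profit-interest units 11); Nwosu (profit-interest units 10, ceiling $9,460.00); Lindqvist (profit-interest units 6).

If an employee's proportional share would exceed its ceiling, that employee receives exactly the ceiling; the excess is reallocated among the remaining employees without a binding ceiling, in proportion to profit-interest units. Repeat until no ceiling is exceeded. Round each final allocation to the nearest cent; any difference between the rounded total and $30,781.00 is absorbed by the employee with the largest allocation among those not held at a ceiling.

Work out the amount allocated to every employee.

Ibarra: $13,795.94 · Nwosu: $9,460.00 · Lindqvist: $7,525.06

Profit-interest units total: 27.
Proportional shares (ignoring caps): Ibarra 12,540.4074; Nwosu 11,400.3704; Lindqvist 6,840.2222.
Capped: Nwosu ($9,460.00); balance $21,321.00 reallocated over remaining profit-interest units 17.
Shares after redistribution: Ibarra 13,795.9412 → $13,795.94; Lindqvist 7,525.0588 → $7,525.06.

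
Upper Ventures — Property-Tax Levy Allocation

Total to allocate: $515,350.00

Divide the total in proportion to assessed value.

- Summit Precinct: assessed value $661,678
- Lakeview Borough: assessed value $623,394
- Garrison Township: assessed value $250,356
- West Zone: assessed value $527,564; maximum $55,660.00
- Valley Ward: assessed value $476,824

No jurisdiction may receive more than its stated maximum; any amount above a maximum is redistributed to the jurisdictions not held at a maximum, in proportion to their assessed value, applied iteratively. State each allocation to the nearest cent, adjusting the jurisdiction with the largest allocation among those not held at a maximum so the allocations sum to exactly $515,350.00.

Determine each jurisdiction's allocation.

Assessed value total: 2,539,816.
Pro-rata shares before constraints: Summit Precinct 134,260.0241; Lakeview Borough 126,491.8789; Garrison Township 50,799.3353; West Zone 107,047.1670; Valley Ward 96,751.5948.
Held at cap: West Zone ($55,660.00); remaining pool $459,690.00 reallocated over remaining assessed value 2,012,252.
Redistributed shares: Summit Precinct 151,157.3897 → $151,157.39; Lakeview Borough 142,411.5806 → $142,411.58; Garrison Township 57,192.7123 → $57,192.71; Valley Ward 108,928.3174 → $108,928.32.

Summit Precinct: $151,157.39; Lakeview Borough: $142,411.58; Garrison Township: $57,192.71; West Zone: $55,660.00; Valley Ward: $108,928.32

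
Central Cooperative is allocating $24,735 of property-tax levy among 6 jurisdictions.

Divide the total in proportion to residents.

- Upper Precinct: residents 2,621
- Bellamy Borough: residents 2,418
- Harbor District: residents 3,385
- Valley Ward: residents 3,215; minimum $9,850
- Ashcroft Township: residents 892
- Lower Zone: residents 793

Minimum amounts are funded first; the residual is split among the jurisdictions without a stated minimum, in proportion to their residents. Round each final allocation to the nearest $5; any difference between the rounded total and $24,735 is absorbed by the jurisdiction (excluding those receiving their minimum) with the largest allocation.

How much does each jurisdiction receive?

Upper Precinct: $3,860 | Bellamy Borough: $3,560 | Harbor District: $4,980 | Valley Ward: $9,850 | Ashcroft Township: $1,315 | Lower Zone: $1,170

Minimums first: Valley Ward $9,850. Residual $14,885.
Residual split over remaining residents 10,109: Upper Precinct 3,859.29 → $3,860; Bellamy Borough 3,560.38 → $3,560; Harbor District 4,984.24 → $4,985; Ashcroft Township 1,313.43 → $1,315; Lower Zone 1,167.65 → $1,170.
Rounding difference −$5 applied to Harbor District → $4,980.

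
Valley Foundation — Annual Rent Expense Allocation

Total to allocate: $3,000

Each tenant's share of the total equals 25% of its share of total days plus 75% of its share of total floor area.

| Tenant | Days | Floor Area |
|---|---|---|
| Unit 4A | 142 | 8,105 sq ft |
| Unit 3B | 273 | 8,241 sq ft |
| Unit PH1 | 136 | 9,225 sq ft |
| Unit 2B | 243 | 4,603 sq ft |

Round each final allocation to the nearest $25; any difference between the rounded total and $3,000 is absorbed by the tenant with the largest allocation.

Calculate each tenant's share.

Totals — days 794, floor area 30,174.
Combined weights (25% days + 75% floor area): Unit 4A 0.2462; Unit 3B 0.2908; Unit PH1 0.2721; Unit 2B 0.1909.
Unrounded shares: Unit 4A 738.50; Unit 3B 872.38; Unit PH1 816.35; Unit 2B 572.77.
After rounding ($25): Unit 4A $750; Unit 3B $875; Unit PH1 $825; Unit 2B $575. Sum = $3,025.
Difference $3,000 − $3,025 = −$25 applied to largest allocation (Unit 3B): Unit 3B becomes $850.

Unit 4A: $750 · Unit 3B: $850 · Unit PH1: $825 · Unit 2B: $575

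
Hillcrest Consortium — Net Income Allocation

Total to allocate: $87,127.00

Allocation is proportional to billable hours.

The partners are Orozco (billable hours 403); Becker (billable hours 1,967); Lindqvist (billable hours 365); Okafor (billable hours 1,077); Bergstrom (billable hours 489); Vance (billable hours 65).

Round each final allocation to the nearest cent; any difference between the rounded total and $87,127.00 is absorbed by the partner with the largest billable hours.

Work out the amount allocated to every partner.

Orozco: $8,042.19 · Becker: $39,253.04 · Lindqvist: $7,283.87 · Okafor: $21,492.39 · Bergstrom: $9,758.38 · Vance: $1,297.13

Billable hours total: 403 + 1,967 + 365 + 1,077 + 489 + 65 = 4,366.
Raw shares: Orozco 8,042.1853; Becker 39,253.0483; Lindqvist 7,283.8651; Okafor 21,492.3910; Bergstrom 9,758.3836; Vance 1,297.1267.
At nearest cent: Orozco $8,042.19; Becker $39,253.05; Lindqvist $7,283.87; Okafor $21,492.39; Bergstrom $9,758.38; Vance $1,297.13. Sum = $87,127.01.
Difference $87,127.00 − $87,127.01 = −$0.01 applied to largest billable hours (Becker): Becker becomes $39,253.04.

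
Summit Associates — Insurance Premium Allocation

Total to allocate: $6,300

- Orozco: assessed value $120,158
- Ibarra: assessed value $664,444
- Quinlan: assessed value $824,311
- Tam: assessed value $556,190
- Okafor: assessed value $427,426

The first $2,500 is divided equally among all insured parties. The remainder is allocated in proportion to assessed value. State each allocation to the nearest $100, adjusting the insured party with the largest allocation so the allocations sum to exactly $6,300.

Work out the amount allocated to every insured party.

First tranche $2,500 split equally: $500 each.
Remainder $3,800 by assessed value (total 2,592,529): Orozco 176.12 → $200; Ibarra 973.91 → $1,000; Quinlan 1,208.23 → $1,200; Tam 815.24 → $800; Okafor 626.50 → $600.
Totals: Orozco $500 + $200 = $700; Ibarra $500 + $1,000 = $1,500; Quinlan $500 + $1,200 = $1,700; Tam $500 + $800 = $1,300; Okafor $500 + $600 = $1,100.

Orozco: $700 | Ibarra: $1,500 | Quinlan: $1,700 | Tam: $1,300 | Okafor: $1,100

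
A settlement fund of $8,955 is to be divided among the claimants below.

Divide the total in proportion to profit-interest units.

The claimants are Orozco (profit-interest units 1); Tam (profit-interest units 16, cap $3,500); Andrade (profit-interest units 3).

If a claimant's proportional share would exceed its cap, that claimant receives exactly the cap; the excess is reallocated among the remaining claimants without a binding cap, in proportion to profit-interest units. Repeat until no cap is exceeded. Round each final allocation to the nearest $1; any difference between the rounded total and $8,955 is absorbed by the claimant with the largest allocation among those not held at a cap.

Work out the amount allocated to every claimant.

Profit-interest units total: 20.
Unconstrained shares: Orozco 447.75; Tam 7,164.00; Andrade 1,343.25.
Held at cap: Tam ($3,500); balance $5,455 reallocated over remaining profit-interest units 4.
Remaining shares: Orozco 1,363.75 → $1,364; Andrade 4,091.25 → $4,091.

Orozco: $1,364 · Tam: $3,500 · Andrade: $4,091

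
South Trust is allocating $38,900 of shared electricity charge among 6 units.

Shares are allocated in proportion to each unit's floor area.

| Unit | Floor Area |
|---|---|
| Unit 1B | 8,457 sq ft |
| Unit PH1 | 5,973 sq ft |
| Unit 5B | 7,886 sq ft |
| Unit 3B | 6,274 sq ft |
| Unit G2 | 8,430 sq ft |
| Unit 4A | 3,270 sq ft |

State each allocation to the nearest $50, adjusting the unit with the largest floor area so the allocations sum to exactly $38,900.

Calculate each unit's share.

Sum of floor area: 8,457 + 5,973 + 7,886 + 6,274 + 8,430 + 3,270 = 40,290.
Pro-rata amounts: Unit 1B 8,165.23; Unit PH1 5,766.93; Unit 5B 7,613.93; Unit 3B 6,057.55; Unit G2 8,139.17; Unit 4A 3,157.19.
After rounding ($50): Unit 1B $8,150; Unit PH1 $5,750; Unit 5B $7,600; Unit 3B $6,050; Unit G2 $8,150; Unit 4A $3,150. Sum = $38,850.
Difference $38,900 − $38,850 = +$50 applied to largest floor area (Unit 1B): Unit 1B becomes $8,200.

Unit 1B: $8,200 · Unit PH1: $5,750 · Unit 5B: $7,600 · Unit 3B: $6,050 · Unit G2: $8,150 · Unit 4A: $3,150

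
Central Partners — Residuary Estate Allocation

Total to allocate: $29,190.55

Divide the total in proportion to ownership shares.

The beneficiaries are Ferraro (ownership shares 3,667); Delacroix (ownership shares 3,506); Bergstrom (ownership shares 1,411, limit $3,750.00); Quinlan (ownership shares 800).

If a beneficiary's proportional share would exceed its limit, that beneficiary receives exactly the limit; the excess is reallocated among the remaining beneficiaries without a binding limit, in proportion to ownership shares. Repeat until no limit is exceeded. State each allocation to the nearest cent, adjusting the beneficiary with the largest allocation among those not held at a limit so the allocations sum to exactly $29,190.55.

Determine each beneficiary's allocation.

Total ownership shares = 9,384.
Unconstrained shares: Ferraro 11,406.8358; Delacroix 10,906.0175; Bergstrom 4,389.1588; Quinlan 2,488.5379.
Capped: Bergstrom ($3,750.00); remaining pool $25,440.55 reallocated over remaining ownership shares 7,973.
Shares after redistribution: Ferraro 11,700.8023 → $11,700.80; Delacroix 11,187.0774 → $11,187.08; Quinlan 2,552.6703 → $2,552.67.

Ferraro: $11,700.80 | Delacroix: $11,187.08 | Bergstrom: $3,750.00 | Quinlan: $2,552.67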